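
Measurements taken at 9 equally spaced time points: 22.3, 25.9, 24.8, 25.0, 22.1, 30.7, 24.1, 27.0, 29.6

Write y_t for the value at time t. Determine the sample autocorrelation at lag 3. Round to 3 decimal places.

0.186

Mean ȳ = (22.3 + 25.9 + 24.8 + 25.0 + 22.1 + 30.7 + 24.1 + 27.0 + 29.6)/9 = 25.7222
Numerator Σ_{t=1}^{6}(y_t−ȳ)(y_{t+3}−ȳ) = 13.0830
Denominator Σ(y_t−ȳ)² = 70.3156
r_3 = 13.0830 / 70.3156 = 0.186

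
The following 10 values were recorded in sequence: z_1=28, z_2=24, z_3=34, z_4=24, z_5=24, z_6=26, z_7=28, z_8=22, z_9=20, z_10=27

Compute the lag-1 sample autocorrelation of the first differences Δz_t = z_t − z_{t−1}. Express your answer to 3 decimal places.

-0.481

First differences Δz: -4, 10, -10, 0, 2, 2, -6, -2, 7
Mean of differences = -0.1111
Numerator Σ(Δz_t−Δz̄)(Δz_{t+1}−Δz̄) = -150.4568
Denominator Σ(Δz_t−Δz̄)² = 312.8889
r_1(Δz) = -150.4568 / 312.8889 = -0.481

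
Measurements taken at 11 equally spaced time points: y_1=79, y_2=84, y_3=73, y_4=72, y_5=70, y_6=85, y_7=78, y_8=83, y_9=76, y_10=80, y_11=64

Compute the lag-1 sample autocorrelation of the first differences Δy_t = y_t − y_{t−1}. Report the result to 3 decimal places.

First differences Δy: 5, -11, -1, -2, 15, -7, 5, -7, 4, -16
Mean of differences = -1.5000
Numerator Σ(Δy_t−Δȳ)(Δy_{t+1}−Δȳ) = -347.2500
Denominator Σ(Δy_t−Δȳ)² = 748.5000
r_1(Δy) = -347.2500 / 748.5000 = -0.464

-0.464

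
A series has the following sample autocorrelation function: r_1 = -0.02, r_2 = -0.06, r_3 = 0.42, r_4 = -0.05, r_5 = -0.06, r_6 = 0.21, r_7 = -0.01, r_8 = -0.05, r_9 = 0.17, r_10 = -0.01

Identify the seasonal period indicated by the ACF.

3

The largest autocorrelation is r_3 = 0.42, with weaker echoes at lags 6 (0.21) and 9 (0.17); the remaining lags stay at or below -0.01.
The dominant spike at lag 3 indicates a seasonal period of 3.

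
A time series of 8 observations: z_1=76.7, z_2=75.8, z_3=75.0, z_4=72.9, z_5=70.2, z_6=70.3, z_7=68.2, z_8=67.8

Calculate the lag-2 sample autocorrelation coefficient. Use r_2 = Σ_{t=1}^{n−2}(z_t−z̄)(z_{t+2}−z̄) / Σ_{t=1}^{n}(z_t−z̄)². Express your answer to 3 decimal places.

Mean z̄ = (76.7 + 75.8 + 75.0 + 72.9 + 70.2 + 70.3 + 68.2 + 67.8)/8 = 72.1125
Σ(z_t−z̄)(z_{t+2}−z̄) = (13.2464) + (2.9039) + (-5.5223) + (-1.4273) + (7.4827) + (7.8164) = 24.4997
Denominator Σ(z_t−z̄)² = 84.4488
r_2 = 24.4997 / 84.4488 = 0.290

0.290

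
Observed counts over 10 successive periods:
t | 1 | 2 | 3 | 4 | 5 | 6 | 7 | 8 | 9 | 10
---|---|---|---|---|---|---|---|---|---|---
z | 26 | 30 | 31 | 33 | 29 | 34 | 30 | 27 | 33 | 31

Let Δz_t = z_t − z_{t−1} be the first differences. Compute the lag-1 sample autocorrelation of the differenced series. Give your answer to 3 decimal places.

First differences Δz: 4, 1, 2, -4, 5, -4, -3, 6, -2
Mean of differences = 0.5556
Numerator Σ(Δz_t−Δz̄)(Δz_{t+1}−Δz̄) = -61.9753
Denominator Σ(Δz_t−Δz̄)² = 124.2222
r_1(Δz) = -61.9753 / 124.2222 = -0.499

-0.499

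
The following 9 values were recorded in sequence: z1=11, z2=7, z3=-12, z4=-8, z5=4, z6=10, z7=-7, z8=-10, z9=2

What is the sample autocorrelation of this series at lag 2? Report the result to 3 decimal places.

Mean z̄ = (11 + 7 − 12 − 8 + 4 + 10 − 7 − 10 + 2)/9 = -0.3333
Σ(z_t−z̄)(z_{t+2}−z̄) = (-132.2222) + (-56.2222) + (-50.5556) + (-79.2222) + (-28.8889) + (-99.8889) + (-15.5556) = -462.5556
Denominator Σ(z_t−z̄)² = 646.0000
r_2 = -462.5556 / 646.0000 = -0.716

-0.716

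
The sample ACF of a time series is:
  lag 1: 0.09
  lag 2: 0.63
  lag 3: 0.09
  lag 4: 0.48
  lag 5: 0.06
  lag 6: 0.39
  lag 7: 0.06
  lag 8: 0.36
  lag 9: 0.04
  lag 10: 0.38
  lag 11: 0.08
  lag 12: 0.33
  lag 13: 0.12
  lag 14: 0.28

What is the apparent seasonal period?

The largest autocorrelation is r_2 = 0.63, with weaker echoes at lags 4 (0.48), 6 (0.39), 8 (0.36), 10 (0.38), 12 (0.33) and 14 (0.28); the remaining lags stay at or below 0.12.
The dominant spike at lag 2 indicates a seasonal period of 2.

2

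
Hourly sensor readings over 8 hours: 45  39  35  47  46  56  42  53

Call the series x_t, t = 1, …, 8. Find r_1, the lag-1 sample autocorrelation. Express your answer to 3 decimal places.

-0.007

Mean x̄ = (45 + 39 + 35 + 47 + 46 + 56 + 42 + 53)/8 = 45.3750
Deviations from mean: -0.3750, -6.3750, -10.3750, 1.6250, 0.6250, 10.6250, -3.3750, 7.6250
Σ(x_t−x̄)(x_{t+1}−x̄) = (2.3906) + (66.1406) + (-16.8594) + (1.0156) + (6.6406) + (-35.8594) + (-25.7344) = -2.2656
Denominator Σ(x_t−x̄)² = 333.8750
r_1 = -2.2656 / 333.8750 = -0.007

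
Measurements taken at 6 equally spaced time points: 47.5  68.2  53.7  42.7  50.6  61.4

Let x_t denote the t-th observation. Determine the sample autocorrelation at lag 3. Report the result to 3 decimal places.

0.052

Mean x̄ = (47.5 + 68.2 + 53.7 + 42.7 + 50.6 + 61.4)/6 = 54.0167
Deviations from mean: -6.5167, 14.1833, -0.3167, -11.3167, -3.4167, 7.3833
Σ(x_t−x̄)(x_{t+3}−x̄) = (73.7469) + (-48.4597) + (-2.3381) = 22.9492
Denominator Σ(x_t−x̄)² = 437.9883
r_3 = 22.9492 / 437.9883 = 0.052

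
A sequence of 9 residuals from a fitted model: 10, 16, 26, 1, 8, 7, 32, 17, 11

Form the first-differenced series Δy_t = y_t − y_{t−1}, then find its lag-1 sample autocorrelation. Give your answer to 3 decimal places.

-0.402

First differences Δy: 6, 10, -25, 7, -1, 25, -15, -6
Mean of differences = 0.1250
Numerator Σ(Δy_t−Δȳ)(Δy_{t+1}−Δȳ) = -682.1406
Denominator Σ(Δy_t−Δȳ)² = 1696.8750
r_1(Δy) = -682.1406 / 1696.8750 = -0.402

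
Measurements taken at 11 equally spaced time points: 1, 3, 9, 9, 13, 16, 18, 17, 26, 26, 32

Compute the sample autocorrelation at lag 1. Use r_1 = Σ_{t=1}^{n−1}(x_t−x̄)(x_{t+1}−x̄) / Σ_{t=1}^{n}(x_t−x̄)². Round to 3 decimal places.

Mean x̄ = (1 + 3 + 9 + 9 + 13 + 16 + 18 + 17 + 26 + 26 + 32)/11 = 15.4545
Numerator Σ_{t=1}^{10}(x_t−x̄)(x_{t+1}−x̄) = 623.8843
Denominator Σ(x_t−x̄)² = 958.7273
r_1 = 623.8843 / 958.7273 = 0.651

0.651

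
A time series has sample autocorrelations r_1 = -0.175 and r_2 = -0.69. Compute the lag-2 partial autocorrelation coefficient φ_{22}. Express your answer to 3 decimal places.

φ_{22} = (r_2 − r_1²) / (1 − r_1²)
r_1² = (-0.175)² = 0.030625
Numerator = -0.69 − 0.0306 = -0.7206; denominator = 1 − 0.0306 = 0.9694
φ_{22} = -0.7206 / 0.9694 = -0.743

-0.743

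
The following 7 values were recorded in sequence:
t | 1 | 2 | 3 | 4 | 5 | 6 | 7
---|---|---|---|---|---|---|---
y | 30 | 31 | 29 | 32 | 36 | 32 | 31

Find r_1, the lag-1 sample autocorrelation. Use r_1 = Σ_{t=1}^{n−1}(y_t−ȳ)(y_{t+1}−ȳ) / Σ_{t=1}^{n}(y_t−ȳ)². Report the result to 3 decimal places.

0.162

Mean ȳ = (30 + 31 + 29 + 32 + 36 + 32 + 31)/7 = 31.5714
Deviations from mean: -1.5714, -0.5714, -2.5714, 0.4286, 4.4286, 0.4286, -0.5714
Σ(y_t−ȳ)(y_{t+1}−ȳ) = (0.8980) + (1.4694) + (-1.1020) + (1.8980) + (1.8980) + (-0.2449) = 4.8163
Denominator Σ(y_t−ȳ)² = 29.7143
r_1 = 4.8163 / 29.7143 = 0.162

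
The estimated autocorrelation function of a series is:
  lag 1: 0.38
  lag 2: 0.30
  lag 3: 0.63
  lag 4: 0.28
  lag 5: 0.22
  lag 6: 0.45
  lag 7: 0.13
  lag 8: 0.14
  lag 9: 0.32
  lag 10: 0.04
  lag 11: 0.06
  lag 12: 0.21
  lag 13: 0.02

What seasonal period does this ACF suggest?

The largest autocorrelation is r_3 = 0.63, with a weaker echo at lag 6 (0.45); the remaining lags stay at or below 0.38. The elevated value at lag 1 (0.38), dropping to 0.30 at lag 2, reflects decaying short-term dependence rather than seasonality.
The dominant spike at lag 3 indicates a seasonal period of 3.

3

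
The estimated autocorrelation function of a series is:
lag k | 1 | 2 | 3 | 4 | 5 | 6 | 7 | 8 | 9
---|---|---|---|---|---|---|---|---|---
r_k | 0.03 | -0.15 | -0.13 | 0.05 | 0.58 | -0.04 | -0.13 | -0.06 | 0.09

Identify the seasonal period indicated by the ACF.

5

The largest autocorrelation is r_5 = 0.58; the remaining lags stay at or below 0.09.
The dominant spike at lag 5 indicates a seasonal period of 5.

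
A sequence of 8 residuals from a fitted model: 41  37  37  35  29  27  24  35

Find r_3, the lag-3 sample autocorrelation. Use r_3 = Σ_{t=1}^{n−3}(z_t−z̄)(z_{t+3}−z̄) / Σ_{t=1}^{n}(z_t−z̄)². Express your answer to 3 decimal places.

-0.210

Mean z̄ = (41 + 37 + 37 + 35 + 29 + 27 + 24 + 35)/8 = 33.1250
Numerator Σ_{t=1}^{5}(z_t−z̄)(z_{t+3}−z̄) = -49.7969
Denominator Σ(z_t−z̄)² = 236.8750
r_3 = -49.7969 / 236.8750 = -0.210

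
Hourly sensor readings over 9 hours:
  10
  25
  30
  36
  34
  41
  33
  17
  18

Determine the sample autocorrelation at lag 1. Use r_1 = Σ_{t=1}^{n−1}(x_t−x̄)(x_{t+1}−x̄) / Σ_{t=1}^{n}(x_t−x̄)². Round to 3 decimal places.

0.387

Mean x̄ = (10 + 25 + 30 + 36 + 34 + 41 + 33 + 17 + 18)/9 = 27.1111
Numerator Σ_{t=1}^{8}(x_t−x̄)(x_{t+1}−x̄) = 326.9877
Denominator Σ(x_t−x̄)² = 844.8889
r_1 = 326.9877 / 844.8889 = 0.387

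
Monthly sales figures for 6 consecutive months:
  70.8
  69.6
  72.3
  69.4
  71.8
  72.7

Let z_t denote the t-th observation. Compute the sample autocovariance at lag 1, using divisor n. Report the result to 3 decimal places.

Mean z̄ = (70.8 + 69.6 + 72.3 + 69.4 + 71.8 + 72.7)/6 = 71.1000
Deviations: -0.3000, -1.5000, 1.2000, -1.7000, 0.7000, 1.6000
Σ_{t=1}^{5}(z_t−z̄)(z_{t+1}−z̄) = -3.4600
γ_1 = -3.4600 / 6 = -0.577

-0.577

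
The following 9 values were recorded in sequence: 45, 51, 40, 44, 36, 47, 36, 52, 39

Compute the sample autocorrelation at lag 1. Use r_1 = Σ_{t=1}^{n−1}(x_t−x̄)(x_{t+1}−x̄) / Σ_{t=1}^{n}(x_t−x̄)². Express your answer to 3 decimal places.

-0.607

Mean x̄ = (45 + 51 + 40 + 44 + 36 + 47 + 36 + 52 + 39)/9 = 43.3333
Numerator Σ_{t=1}^{8}(x_t−x̄)(x_{t+1}−x̄) = -174.7778
Denominator Σ(x_t−x̄)² = 288.0000
r_1 = -174.7778 / 288.0000 = -0.607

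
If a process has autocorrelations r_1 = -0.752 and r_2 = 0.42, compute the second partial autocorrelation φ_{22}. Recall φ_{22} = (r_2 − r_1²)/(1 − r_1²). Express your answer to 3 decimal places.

φ_{22} = (r_2 − r_1²) / (1 − r_1²)
r_1² = (-0.752)² = 0.565504
Numerator = 0.42 − 0.5655 = -0.1455; denominator = 1 − 0.5655 = 0.4345
φ_{22} = -0.1455 / 0.4345 = -0.335

-0.335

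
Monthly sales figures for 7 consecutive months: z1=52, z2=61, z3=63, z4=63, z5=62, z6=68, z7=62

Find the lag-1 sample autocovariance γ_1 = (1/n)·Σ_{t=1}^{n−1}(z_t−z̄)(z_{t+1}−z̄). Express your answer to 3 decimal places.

1.831

Mean z̄ = (52 + 61 + 63 + 63 + 62 + 68 + 62)/7 = 61.5714
Deviations: -9.5714, -0.5714, 1.4286, 1.4286, 0.4286, 6.4286, 0.4286
Σ_{t=1}^{6}(z_t−z̄)(z_{t+1}−z̄) = 12.8163
γ_1 = 12.8163 / 7 = 1.831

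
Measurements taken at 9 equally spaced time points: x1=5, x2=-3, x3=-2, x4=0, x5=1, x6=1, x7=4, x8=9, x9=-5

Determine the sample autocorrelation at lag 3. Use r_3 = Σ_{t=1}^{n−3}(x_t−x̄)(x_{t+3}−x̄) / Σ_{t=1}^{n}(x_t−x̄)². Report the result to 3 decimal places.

Mean x̄ = (5 − 3 − 2 + 0 + 1 + 1 + 4 + 9 − 5)/9 = 1.1111
Numerator Σ_{t=1}^{6}(x_t−x̄)(x_{t+3}−x̄) = -6.9259
Denominator Σ(x_t−x̄)² = 150.8889
r_3 = -6.9259 / 150.8889 = -0.046

-0.046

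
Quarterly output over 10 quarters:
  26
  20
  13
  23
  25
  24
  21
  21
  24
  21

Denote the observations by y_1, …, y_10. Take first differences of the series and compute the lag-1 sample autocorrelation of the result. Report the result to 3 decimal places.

-0.066

First differences Δy: -6, -7, 10, 2, -1, -3, 0, 3, -3
Mean of differences = -0.5556
Numerator Σ(Δy_t−Δȳ)(Δy_{t+1}−Δȳ) = -14.0864
Denominator Σ(Δy_t−Δȳ)² = 214.2222
r_1(Δy) = -14.0864 / 214.2222 = -0.066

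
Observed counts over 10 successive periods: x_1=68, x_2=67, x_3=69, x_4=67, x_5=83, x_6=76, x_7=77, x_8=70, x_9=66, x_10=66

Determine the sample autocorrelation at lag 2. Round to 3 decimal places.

Mean x̄ = (68 + 67 + 69 + 67 + 83 + 76 + 77 + 70 + 66 + 66)/10 = 70.9000
Numerator Σ_{t=1}^{8}(x_t−x̄)(x_{t+2}−x̄) = 21.5800
Denominator Σ(x_t−x̄)² = 300.9000
r_2 = 21.5800 / 300.9000 = 0.072

0.072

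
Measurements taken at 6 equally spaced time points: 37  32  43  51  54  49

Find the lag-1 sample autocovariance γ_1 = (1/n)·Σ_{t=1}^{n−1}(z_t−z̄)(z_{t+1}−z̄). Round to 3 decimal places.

34.593

Mean z̄ = (37 + 32 + 43 + 51 + 54 + 49)/6 = 44.3333
Deviations: -7.3333, -12.3333, -1.3333, 6.6667, 9.6667, 4.6667
Σ_{t=1}^{5}(z_t−z̄)(z_{t+1}−z̄) = 207.5556
γ_1 = 207.5556 / 6 = 34.593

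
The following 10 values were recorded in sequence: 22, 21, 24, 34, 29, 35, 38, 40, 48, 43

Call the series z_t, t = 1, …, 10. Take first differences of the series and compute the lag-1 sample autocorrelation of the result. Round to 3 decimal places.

-0.542

First differences Δz: -1, 3, 10, -5, 6, 3, 2, 8, -5
Mean of differences = 2.3333
Numerator Σ(Δz_t−Δz̄)(Δz_{t+1}−Δz̄) = -121.4444
Denominator Σ(Δz_t−Δz̄)² = 224.0000
r_1(Δz) = -121.4444 / 224.0000 = -0.542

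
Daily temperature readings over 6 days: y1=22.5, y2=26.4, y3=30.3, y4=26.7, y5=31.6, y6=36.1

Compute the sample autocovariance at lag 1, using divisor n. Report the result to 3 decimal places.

3.823

Mean ȳ = (22.5 + 26.4 + 30.3 + 26.7 + 31.6 + 36.1)/6 = 28.9333
Σ_{t=1}^{5}(y_t−ȳ)(y_{t+1}−ȳ) = 22.9389
γ_1 = 22.9389 / 6 = 3.823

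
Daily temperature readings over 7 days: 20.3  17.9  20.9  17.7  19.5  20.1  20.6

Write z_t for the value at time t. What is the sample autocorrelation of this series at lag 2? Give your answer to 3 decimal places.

0.296

Mean z̄ = (20.3 + 17.9 + 20.9 + 17.7 + 19.5 + 20.1 + 20.6)/7 = 19.5714
Σ(z_t−z̄)(z_{t+2}−z̄) = (0.9680) + (3.1280) + (-0.0949) + (-0.9892) + (-0.0735) = 2.9384
Denominator Σ(z_t−z̄)² = 9.9343
r_2 = 2.9384 / 9.9343 = 0.296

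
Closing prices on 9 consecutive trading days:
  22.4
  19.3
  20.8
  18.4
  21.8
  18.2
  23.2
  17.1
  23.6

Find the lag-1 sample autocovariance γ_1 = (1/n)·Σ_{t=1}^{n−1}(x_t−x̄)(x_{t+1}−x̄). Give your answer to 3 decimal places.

-3.863

Mean x̄ = (22.4 + 19.3 + 20.8 + 18.4 + 21.8 + 18.2 + 23.2 + 17.1 + 23.6)/9 = 20.5333
Σ_{t=1}^{8}(x_t−x̄)(x_{t+1}−x̄) = -34.7644
γ_1 = -34.7644 / 9 = -3.863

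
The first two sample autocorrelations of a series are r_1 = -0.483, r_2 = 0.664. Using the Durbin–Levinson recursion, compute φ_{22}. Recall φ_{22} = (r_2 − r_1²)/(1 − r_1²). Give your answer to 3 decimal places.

φ_{22} = (r_2 − r_1²) / (1 − r_1²)
r_1² = (-0.483)² = 0.233289
Numerator = 0.664 − 0.2333 = 0.4307; denominator = 1 − 0.2333 = 0.7667
φ_{22} = 0.4307 / 0.7667 = 0.562

0.562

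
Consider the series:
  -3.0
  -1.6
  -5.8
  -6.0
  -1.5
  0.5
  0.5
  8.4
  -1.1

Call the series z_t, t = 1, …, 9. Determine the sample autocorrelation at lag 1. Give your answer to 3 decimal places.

0.312

Mean z̄ = (-3.0 − 1.6 − 5.8 − 6.0 − 1.5 + 0.5 + 0.5 + 8.4 − 1.1)/9 = -1.0667
Numerator Σ_{t=1}^{8}(z_t−z̄)(z_{t+1}−z̄) = 45.3356
Denominator Σ(z_t−z̄)² = 145.4800
r_1 = 45.3356 / 145.4800 = 0.312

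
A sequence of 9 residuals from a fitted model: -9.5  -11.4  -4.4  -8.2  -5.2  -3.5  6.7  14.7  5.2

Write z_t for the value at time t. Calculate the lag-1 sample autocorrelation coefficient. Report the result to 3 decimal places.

Mean z̄ = (-9.5 − 11.4 − 4.4 − 8.2 − 5.2 − 3.5 + 6.7 + 14.7 + 5.2)/9 = -1.7333
Numerator Σ_{t=1}^{8}(z_t−z̄)(z_{t+1}−z̄) = 384.2689
Denominator Σ(z_t−z̄)² = 607.0800
r_1 = 384.2689 / 607.0800 = 0.633

0.633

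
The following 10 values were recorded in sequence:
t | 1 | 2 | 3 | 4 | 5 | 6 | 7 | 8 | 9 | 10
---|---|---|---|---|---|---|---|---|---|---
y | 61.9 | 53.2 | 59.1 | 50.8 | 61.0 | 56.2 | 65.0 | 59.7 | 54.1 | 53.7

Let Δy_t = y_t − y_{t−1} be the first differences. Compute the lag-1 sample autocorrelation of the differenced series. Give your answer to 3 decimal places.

First differences Δy: -8.7, 5.9, -8.3, 10.2, -4.8, 8.8, -5.3, -5.6, -0.4
Mean of differences = -0.9111
Numerator Σ(Δy_t−Δȳ)(Δy_{t+1}−Δȳ) = -290.8901
Denominator Σ(Δy_t−Δȳ)² = 436.0489
r_1(Δy) = -290.8901 / 436.0489 = -0.667

-0.667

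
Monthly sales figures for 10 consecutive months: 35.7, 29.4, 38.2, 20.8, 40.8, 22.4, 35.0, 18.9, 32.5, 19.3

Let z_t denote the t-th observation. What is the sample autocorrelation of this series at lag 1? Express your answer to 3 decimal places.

Mean z̄ = (35.7 + 29.4 + 38.2 + 20.8 + 40.8 + 22.4 + 35.0 + 18.9 + 32.5 + 19.3)/10 = 29.3000
Numerator Σ_{t=1}^{9}(z_t−z̄)(z_{t+1}−z̄) = -415.1100
Denominator Σ(z_t−z̄)² = 623.1800
r_1 = -415.1100 / 623.1800 = -0.666

-0.666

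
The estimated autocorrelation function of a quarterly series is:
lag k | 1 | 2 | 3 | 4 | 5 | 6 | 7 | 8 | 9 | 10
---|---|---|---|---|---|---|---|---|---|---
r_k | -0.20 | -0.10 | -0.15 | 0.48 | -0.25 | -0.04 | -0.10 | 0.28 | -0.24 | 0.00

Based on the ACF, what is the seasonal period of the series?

The largest autocorrelation is r_4 = 0.48, with a weaker echo at lag 8 (0.28); the remaining lags stay at or below 0.00.
The dominant spike at lag 4 indicates a seasonal period of 4.

4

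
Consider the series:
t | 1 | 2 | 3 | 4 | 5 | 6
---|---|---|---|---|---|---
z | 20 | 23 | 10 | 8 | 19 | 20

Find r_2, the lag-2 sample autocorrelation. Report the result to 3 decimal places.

-0.649

Mean z̄ = (20 + 23 + 10 + 8 + 19 + 20)/6 = 16.6667
Numerator Σ_{t=1}^{4}(z_t−z̄)(z_{t+2}−z̄) = -121.5556
Denominator Σ(z_t−z̄)² = 187.3333
r_2 = -121.5556 / 187.3333 = -0.649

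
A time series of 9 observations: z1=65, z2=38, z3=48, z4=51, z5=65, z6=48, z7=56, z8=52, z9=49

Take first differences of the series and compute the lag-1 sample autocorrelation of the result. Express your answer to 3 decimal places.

-0.412

First differences Δz: -27, 10, 3, 14, -17, 8, -4, -3
Mean of differences = -2.0000
Numerator Σ(Δz_t−Δz̄)(Δz_{t+1}−Δz̄) = -568.0000
Denominator Σ(Δz_t−Δz̄)² = 1380.0000
r_1(Δz) = -568.0000 / 1380.0000 = -0.412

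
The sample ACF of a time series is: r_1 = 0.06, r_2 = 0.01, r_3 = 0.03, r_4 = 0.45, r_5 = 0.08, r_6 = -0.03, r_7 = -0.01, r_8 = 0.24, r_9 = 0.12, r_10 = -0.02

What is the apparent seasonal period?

The largest autocorrelation is r_4 = 0.45, with a weaker echo at lag 8 (0.24); the remaining lags stay at or below 0.12.
The dominant spike at lag 4 indicates a seasonal period of 4.

4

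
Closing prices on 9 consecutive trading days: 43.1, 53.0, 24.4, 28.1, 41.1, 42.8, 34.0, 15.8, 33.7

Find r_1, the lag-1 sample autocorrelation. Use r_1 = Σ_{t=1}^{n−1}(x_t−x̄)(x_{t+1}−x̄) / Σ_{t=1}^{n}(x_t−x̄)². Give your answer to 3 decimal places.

Mean x̄ = (43.1 + 53.0 + 24.4 + 28.1 + 41.1 + 42.8 + 34.0 + 15.8 + 33.7)/9 = 35.1111
Numerator Σ_{t=1}^{8}(x_t−x̄)(x_{t+1}−x̄) = 70.6221
Denominator Σ(x_t−x̄)² = 1018.8489
r_1 = 70.6221 / 1018.8489 = 0.069

0.069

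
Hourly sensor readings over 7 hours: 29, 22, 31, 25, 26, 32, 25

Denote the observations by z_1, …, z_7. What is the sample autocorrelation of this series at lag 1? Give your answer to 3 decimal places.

-0.649

Mean z̄ = (29 + 22 + 31 + 25 + 26 + 32 + 25)/7 = 27.1429
Deviations from mean: 1.8571, -5.1429, 3.8571, -2.1429, -1.1429, 4.8571, -2.1429
Σ(z_t−z̄)(z_{t+1}−z̄) = (-9.5510) + (-19.8367) + (-8.2653) + (2.4490) + (-5.5510) + (-10.4082) = -51.1633
Denominator Σ(z_t−z̄)² = 78.8571
r_1 = -51.1633 / 78.8571 = -0.649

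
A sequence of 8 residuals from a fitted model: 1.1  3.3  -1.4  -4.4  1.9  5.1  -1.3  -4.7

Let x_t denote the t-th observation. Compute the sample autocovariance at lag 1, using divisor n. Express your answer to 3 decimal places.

0.767

Mean x̄ = (1.1 + 3.3 − 1.4 − 4.4 + 1.9 + 5.1 − 1.3 − 4.7)/8 = -0.0500
Deviations: 1.1500, 3.3500, -1.3500, -4.3500, 1.9500, 5.1500, -1.2500, -4.6500
Σ_{t=1}^{7}(x_t−x̄)(x_{t+1}−x̄) = 6.1375
γ_1 = 6.1375 / 8 = 0.767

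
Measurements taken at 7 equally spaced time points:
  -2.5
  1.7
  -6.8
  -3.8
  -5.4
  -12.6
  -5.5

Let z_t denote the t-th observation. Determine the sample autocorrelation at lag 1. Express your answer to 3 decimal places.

0.078

Mean z̄ = (-2.5 + 1.7 − 6.8 − 3.8 − 5.4 − 12.6 − 5.5)/7 = -4.9857
Σ(z_t−z̄)(z_{t+1}−z̄) = (16.6188) + (-12.1298) + (-2.1512) + (-0.4912) + (3.1545) + (3.9159) = 8.9169
Denominator Σ(z_t−z̄)² = 113.9886
r_1 = 8.9169 / 113.9886 = 0.078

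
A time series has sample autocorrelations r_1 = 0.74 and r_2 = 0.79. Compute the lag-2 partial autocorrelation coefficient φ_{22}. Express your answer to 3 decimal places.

φ_{22} = (r_2 − r_1²) / (1 − r_1²)
r_1² = (0.74)² = 0.5476
Numerator = 0.79 − 0.5476 = 0.2424; denominator = 1 − 0.5476 = 0.4524
φ_{22} = 0.2424 / 0.4524 = 0.536

0.536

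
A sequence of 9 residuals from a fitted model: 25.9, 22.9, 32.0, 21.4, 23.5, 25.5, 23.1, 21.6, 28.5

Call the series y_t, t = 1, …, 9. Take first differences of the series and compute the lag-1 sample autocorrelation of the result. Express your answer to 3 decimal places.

-0.572

First differences Δy: -3.0, 9.1, -10.6, 2.1, 2.0, -2.4, -1.5, 6.9
Mean of differences = 0.3250
Numerator Σ(Δy_t−Δȳ)(Δy_{t+1}−Δȳ) = -153.0531
Denominator Σ(Δy_t−Δȳ)² = 267.3550
r_1(Δy) = -153.0531 / 267.3550 = -0.572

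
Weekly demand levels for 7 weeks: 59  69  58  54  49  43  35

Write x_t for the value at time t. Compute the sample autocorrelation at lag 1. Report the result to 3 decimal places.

Mean x̄ = (59 + 69 + 58 + 54 + 49 + 43 + 35)/7 = 52.4286
Deviations from mean: 6.5714, 16.5714, 5.5714, 1.5714, -3.4286, -9.4286, -17.4286
Σ(x_t−x̄)(x_{t+1}−x̄) = (108.8980) + (92.3265) + (8.7551) + (-5.3878) + (32.3265) + (164.3265) = 401.2449
Denominator Σ(x_t−x̄)² = 755.7143
r_1 = 401.2449 / 755.7143 = 0.531

0.531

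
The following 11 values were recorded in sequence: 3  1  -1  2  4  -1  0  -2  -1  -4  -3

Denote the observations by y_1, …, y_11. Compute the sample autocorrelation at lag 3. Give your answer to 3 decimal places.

0.169

Mean ȳ = (3 + 1 − 1 + 2 + 4 − 1 + 0 − 2 − 1 − 4 − 3)/11 = -0.1818
Numerator Σ_{t=1}^{8}(y_t−ȳ)(y_{t+3}−ȳ) = 10.4463
Denominator Σ(y_t−ȳ)² = 61.6364
r_3 = 10.4463 / 61.6364 = 0.169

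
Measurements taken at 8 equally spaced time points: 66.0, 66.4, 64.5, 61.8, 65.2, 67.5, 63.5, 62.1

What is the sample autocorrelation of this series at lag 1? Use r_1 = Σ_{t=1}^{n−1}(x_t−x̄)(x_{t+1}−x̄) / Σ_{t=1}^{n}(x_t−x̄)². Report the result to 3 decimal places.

Mean x̄ = (66.0 + 66.4 + 64.5 + 61.8 + 65.2 + 67.5 + 63.5 + 62.1)/8 = 64.6250
Numerator Σ_{t=1}^{7}(x_t−x̄)(x_{t+1}−x̄) = 2.2069
Denominator Σ(x_t−x̄)² = 29.2750
r_1 = 2.2069 / 29.2750 = 0.075

0.075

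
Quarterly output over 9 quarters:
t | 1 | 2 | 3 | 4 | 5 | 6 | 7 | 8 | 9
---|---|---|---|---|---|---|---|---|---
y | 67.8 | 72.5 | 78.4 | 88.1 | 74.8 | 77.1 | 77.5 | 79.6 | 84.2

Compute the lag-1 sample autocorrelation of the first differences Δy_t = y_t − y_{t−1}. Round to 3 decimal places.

First differences Δy: 4.7, 5.9, 9.7, -13.3, 2.3, 0.4, 2.1, 4.6
Mean of differences = 2.0500
Numerator Σ(Δy_t−Δȳ)(Δy_{t+1}−Δȳ) = -81.9775
Denominator Σ(Δy_t−Δȳ)² = 325.2800
r_1(Δy) = -81.9775 / 325.2800 = -0.252

-0.252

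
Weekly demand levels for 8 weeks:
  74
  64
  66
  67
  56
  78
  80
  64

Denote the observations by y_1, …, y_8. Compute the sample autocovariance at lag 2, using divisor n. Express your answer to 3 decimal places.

Mean ȳ = (74 + 64 + 66 + 67 + 56 + 78 + 80 + 64)/8 = 68.6250
Deviations: 5.3750, -4.6250, -2.6250, -1.6250, -12.6250, 9.3750, 11.3750, -4.6250
Σ_{t=1}^{6}(y_t−ȳ)(y_{t+2}−ȳ) = -175.6563
γ_2 = -175.6563 / 8 = -21.957

-21.957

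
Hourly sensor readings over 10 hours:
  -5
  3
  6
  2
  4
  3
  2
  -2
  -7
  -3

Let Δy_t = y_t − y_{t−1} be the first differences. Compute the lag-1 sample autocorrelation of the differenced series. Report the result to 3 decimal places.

First differences Δy: 8, 3, -4, 2, -1, -1, -4, -5, 4
Mean of differences = 0.2222
Numerator Σ(Δy_t−Δȳ)(Δy_{t+1}−Δȳ) = 9.1728
Denominator Σ(Δy_t−Δȳ)² = 151.5556
r_1(Δy) = 9.1728 / 151.5556 = 0.061

0.061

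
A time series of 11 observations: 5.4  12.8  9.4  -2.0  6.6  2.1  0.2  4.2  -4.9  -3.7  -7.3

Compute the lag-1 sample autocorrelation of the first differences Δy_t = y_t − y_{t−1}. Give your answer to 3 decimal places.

-0.502

First differences Δy: 7.4, -3.4, -11.4, 8.6, -4.5, -1.9, 4.0, -9.1, 1.2, -3.6
Mean of differences = -1.2700
Numerator Σ(Δy_t−Δȳ)(Δy_{t+1}−Δȳ) = -196.3979
Denominator Σ(Δy_t−Δȳ)² = 391.1810
r_1(Δy) = -196.3979 / 391.1810 = -0.502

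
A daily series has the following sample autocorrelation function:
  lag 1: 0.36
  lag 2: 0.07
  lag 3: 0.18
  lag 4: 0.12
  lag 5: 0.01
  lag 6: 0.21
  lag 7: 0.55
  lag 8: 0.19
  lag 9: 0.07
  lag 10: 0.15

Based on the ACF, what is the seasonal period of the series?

7

The largest autocorrelation is r_7 = 0.55; the remaining lags stay at or below 0.36. The elevated value at lag 1 (0.36), dropping to 0.07 at lag 2, reflects decaying short-term dependence rather than seasonality.
The dominant spike at lag 7 indicates a seasonal period of 7.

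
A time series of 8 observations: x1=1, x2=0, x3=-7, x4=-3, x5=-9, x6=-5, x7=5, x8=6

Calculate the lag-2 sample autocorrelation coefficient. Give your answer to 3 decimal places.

-0.214

Mean x̄ = (1 + 0 − 7 − 3 − 9 − 5 + 5 + 6)/8 = -1.5000
Σ(x_t−x̄)(x_{t+2}−x̄) = (-13.7500) + (-2.2500) + (41.2500) + (5.2500) + (-48.7500) + (-26.2500) = -44.5000
Denominator Σ(x_t−x̄)² = 208.0000
r_2 = -44.5000 / 208.0000 = -0.214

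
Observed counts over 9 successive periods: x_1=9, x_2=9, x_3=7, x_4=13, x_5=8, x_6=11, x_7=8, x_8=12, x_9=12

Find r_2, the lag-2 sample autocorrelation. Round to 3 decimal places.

0.288

Mean x̄ = (9 + 9 + 7 + 13 + 8 + 11 + 8 + 12 + 12)/9 = 9.8889
Numerator Σ_{t=1}^{7}(x_t−x̄)(x_{t+2}−x̄) = 10.6420
Denominator Σ(x_t−x̄)² = 36.8889
r_2 = 10.6420 / 36.8889 = 0.288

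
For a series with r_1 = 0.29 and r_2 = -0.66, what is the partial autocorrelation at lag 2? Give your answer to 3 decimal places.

φ_{22} = (r_2 − r_1²) / (1 − r_1²)
r_1² = (0.29)² = 0.0841
Numerator = -0.66 − 0.0841 = -0.7441; denominator = 1 − 0.0841 = 0.9159
φ_{22} = -0.7441 / 0.9159 = -0.812

-0.812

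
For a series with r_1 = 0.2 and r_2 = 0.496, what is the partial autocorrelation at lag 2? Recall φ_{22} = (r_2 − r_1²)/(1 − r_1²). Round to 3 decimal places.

0.475

φ_{22} = (r_2 − r_1²) / (1 − r_1²)
r_1² = (0.2)² = 0.04
Numerator = 0.496 − 0.0400 = 0.4560; denominator = 1 − 0.0400 = 0.9600
φ_{22} = 0.4560 / 0.9600 = 0.475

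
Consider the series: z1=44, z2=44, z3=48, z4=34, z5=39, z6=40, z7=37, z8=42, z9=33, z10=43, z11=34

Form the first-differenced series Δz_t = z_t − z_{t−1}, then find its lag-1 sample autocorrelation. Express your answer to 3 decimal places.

-0.698

First differences Δz: 0, 4, -14, 5, 1, -3, 5, -9, 10, -9
Mean of differences = -1.0000
Numerator Σ(Δz_t−Δz̄)(Δz_{t+1}−Δz̄) = -366.0000
Denominator Σ(Δz_t−Δz̄)² = 524.0000
r_1(Δz) = -366.0000 / 524.0000 = -0.698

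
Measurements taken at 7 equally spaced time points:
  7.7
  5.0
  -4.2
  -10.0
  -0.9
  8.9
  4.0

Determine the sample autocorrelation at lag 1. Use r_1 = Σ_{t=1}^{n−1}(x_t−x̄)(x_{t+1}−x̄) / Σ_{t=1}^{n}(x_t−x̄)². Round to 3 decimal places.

Mean x̄ = (7.7 + 5.0 − 4.2 − 10.0 − 0.9 + 8.9 + 4.0)/7 = 1.5000
Σ(x_t−x̄)(x_{t+1}−x̄) = (21.7000) + (-19.9500) + (65.5500) + (27.6000) + (-17.7600) + (18.5000) = 95.6400
Denominator Σ(x_t−x̄)² = 282.2000
r_1 = 95.6400 / 282.2000 = 0.339

0.339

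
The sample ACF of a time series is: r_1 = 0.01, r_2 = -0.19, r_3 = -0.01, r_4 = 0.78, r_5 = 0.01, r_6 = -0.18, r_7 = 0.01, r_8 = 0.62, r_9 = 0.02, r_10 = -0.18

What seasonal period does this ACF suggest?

4

The largest autocorrelation is r_4 = 0.78, with a weaker echo at lag 8 (0.62); the remaining lags stay at or below 0.02.
The dominant spike at lag 4 indicates a seasonal period of 4.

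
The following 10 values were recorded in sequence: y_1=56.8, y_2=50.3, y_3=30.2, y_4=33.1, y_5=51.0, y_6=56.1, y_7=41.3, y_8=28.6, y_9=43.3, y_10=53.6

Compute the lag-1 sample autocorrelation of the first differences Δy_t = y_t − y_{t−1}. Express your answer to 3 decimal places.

0.193

First differences Δy: -6.5, -20.1, 2.9, 17.9, 5.1, -14.8, -12.7, 14.7, 10.3
Mean of differences = -0.3556
Numerator Σ(Δy_t−Δȳ)(Δy_{t+1}−Δȳ) = 290.1447
Denominator Σ(Δy_t−Δȳ)² = 1502.4622
r_1(Δy) = 290.1447 / 1502.4622 = 0.193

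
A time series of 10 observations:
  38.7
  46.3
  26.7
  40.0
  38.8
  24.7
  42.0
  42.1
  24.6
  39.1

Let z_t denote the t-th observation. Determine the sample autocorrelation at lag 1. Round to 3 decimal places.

Mean z̄ = (38.7 + 46.3 + 26.7 + 40.0 + 38.8 + 24.7 + 42.0 + 42.1 + 24.6 + 39.1)/10 = 36.3000
Numerator Σ_{t=1}^{9}(z_t−z̄)(z_{t+1}−z̄) = -260.9500
Denominator Σ(z_t−z̄)² = 563.2800
r_1 = -260.9500 / 563.2800 = -0.463

-0.463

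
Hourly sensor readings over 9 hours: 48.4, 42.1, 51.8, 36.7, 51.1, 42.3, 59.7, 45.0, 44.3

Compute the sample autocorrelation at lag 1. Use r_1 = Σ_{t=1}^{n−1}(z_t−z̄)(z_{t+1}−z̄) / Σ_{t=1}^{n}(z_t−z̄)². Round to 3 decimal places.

-0.604

Mean z̄ = (48.4 + 42.1 + 51.8 + 36.7 + 51.1 + 42.3 + 59.7 + 45.0 + 44.3)/9 = 46.8222
Numerator Σ_{t=1}^{8}(z_t−z̄)(z_{t+1}−z̄) = -221.0949
Denominator Σ(z_t−z̄)² = 366.2956
r_1 = -221.0949 / 366.2956 = -0.604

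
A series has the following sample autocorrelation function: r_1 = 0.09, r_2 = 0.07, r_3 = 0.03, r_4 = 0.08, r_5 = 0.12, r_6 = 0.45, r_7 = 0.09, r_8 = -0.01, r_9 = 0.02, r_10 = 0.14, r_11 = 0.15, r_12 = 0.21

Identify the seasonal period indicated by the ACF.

6

The largest autocorrelation is r_6 = 0.45, with a weaker echo at lag 12 (0.21); the remaining lags stay at or below 0.15.
The dominant spike at lag 6 indicates a seasonal period of 6.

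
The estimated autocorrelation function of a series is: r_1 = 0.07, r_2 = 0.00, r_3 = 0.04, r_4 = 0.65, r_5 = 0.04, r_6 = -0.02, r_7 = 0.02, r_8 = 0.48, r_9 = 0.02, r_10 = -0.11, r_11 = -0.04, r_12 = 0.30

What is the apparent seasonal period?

4

The largest autocorrelation is r_4 = 0.65, with weaker echoes at lags 8 (0.48) and 12 (0.30); the remaining lags stay at or below 0.07.
The dominant spike at lag 4 indicates a seasonal period of 4.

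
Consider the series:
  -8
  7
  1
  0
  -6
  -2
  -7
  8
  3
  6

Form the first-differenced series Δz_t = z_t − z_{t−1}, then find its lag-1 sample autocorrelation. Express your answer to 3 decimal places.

-0.491

First differences Δz: 15, -6, -1, -6, 4, -5, 15, -5, 3
Mean of differences = 1.5556
Numerator Σ(Δz_t−Δz̄)(Δz_{t+1}−Δz̄) = -283.1975
Denominator Σ(Δz_t−Δz̄)² = 576.2222
r_1(Δz) = -283.1975 / 576.2222 = -0.491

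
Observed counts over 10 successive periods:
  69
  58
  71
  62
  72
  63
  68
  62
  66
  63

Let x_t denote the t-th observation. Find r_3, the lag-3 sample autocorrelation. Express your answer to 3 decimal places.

-0.615

Mean x̄ = (69 + 58 + 71 + 62 + 72 + 63 + 68 + 62 + 66 + 63)/10 = 65.4000
Numerator Σ_{t=1}^{7}(x_t−x̄)(x_{t+3}−x̄) = -113.4800
Denominator Σ(x_t−x̄)² = 184.4000
r_3 = -113.4800 / 184.4000 = -0.615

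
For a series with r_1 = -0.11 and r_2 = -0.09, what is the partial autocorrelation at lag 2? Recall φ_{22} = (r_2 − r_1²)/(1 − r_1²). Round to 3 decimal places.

-0.103

φ_{22} = (r_2 − r_1²) / (1 − r_1²)
r_1² = (-0.11)² = 0.0121
Numerator = -0.09 − 0.0121 = -0.1021; denominator = 1 − 0.0121 = 0.9879
φ_{22} = -0.1021 / 0.9879 = -0.103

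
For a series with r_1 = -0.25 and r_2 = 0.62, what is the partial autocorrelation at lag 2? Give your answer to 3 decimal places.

φ_{22} = (r_2 − r_1²) / (1 − r_1²)
r_1² = (-0.25)² = 0.0625
Numerator = 0.62 − 0.0625 = 0.5575; denominator = 1 − 0.0625 = 0.9375
φ_{22} = 0.5575 / 0.9375 = 0.595

0.595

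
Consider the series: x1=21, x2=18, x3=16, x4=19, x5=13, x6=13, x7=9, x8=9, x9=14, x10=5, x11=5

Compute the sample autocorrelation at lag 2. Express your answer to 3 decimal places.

0.251

Mean x̄ = (21 + 18 + 16 + 19 + 13 + 13 + 9 + 9 + 14 + 5 + 5)/11 = 12.9091
Numerator Σ_{t=1}^{9}(x_t−x̄)(x_{t+2}−x̄) = 74.1653
Denominator Σ(x_t−x̄)² = 294.9091
r_2 = 74.1653 / 294.9091 = 0.251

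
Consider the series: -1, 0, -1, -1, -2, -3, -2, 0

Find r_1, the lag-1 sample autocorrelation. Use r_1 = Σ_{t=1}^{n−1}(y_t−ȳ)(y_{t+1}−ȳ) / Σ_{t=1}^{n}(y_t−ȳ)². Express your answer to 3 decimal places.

0.292

Mean ȳ = (-1 + 0 − 1 − 1 − 2 − 3 − 2 + 0)/8 = -1.2500
Deviations from mean: 0.2500, 1.2500, 0.2500, 0.2500, -0.7500, -1.7500, -0.7500, 1.2500
Σ(y_t−ȳ)(y_{t+1}−ȳ) = (0.3125) + (0.3125) + (0.0625) + (-0.1875) + (1.3125) + (1.3125) + (-0.9375) = 2.1875
Denominator Σ(y_t−ȳ)² = 7.5000
r_1 = 2.1875 / 7.5000 = 0.292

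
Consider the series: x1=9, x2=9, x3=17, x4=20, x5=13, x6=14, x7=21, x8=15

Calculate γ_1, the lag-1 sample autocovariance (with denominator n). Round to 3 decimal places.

Mean x̄ = (9 + 9 + 17 + 20 + 13 + 14 + 21 + 15)/8 = 14.7500
Deviations: -5.7500, -5.7500, 2.2500, 5.2500, -1.7500, -0.7500, 6.2500, 0.2500
Σ_{t=1}^{7}(x_t−x̄)(x_{t+1}−x̄) = 20.9375
γ_1 = 20.9375 / 8 = 2.617

2.617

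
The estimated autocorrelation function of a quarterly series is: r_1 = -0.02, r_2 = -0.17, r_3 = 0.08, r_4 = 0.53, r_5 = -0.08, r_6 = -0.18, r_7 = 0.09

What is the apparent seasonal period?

The largest autocorrelation is r_4 = 0.53; the remaining lags stay at or below 0.09.
The dominant spike at lag 4 indicates a seasonal period of 4.

4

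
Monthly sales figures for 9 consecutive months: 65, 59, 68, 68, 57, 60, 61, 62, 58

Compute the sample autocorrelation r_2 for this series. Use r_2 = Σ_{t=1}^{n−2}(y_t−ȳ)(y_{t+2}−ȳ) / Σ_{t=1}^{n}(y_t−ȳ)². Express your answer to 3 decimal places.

Mean ȳ = (65 + 59 + 68 + 68 + 57 + 60 + 61 + 62 + 58)/9 = 62.0000
Numerator Σ_{t=1}^{7}(y_t−ȳ)(y_{t+2}−ȳ) = -33.0000
Denominator Σ(y_t−ȳ)² = 136.0000
r_2 = -33.0000 / 136.0000 = -0.243

-0.243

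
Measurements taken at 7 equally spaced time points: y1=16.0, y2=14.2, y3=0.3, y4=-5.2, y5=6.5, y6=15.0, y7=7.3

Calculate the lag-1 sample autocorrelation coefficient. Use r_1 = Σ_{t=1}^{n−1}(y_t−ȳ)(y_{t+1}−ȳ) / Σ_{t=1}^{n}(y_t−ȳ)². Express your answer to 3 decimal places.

0.272

Mean ȳ = (16.0 + 14.2 + 0.3 − 5.2 + 6.5 + 15.0 + 7.3)/7 = 7.7286
Deviations from mean: 8.2714, 6.4714, -7.4286, -12.9286, -1.2286, 7.2714, -0.4286
Numerator Σ_{t=1}^{6}(y_t−ȳ)(y_{t+1}−ȳ) = 105.3292
Denominator Σ(y_t−ȳ)² = 387.1943
r_1 = 105.3292 / 387.1943 = 0.272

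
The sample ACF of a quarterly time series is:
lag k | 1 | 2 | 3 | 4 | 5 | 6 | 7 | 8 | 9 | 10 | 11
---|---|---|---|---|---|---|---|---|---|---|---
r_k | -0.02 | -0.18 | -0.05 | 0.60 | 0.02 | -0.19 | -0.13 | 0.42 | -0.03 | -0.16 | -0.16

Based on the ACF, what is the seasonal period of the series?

The largest autocorrelation is r_4 = 0.60, with a weaker echo at lag 8 (0.42); the remaining lags stay at or below 0.02.
The dominant spike at lag 4 indicates a seasonal period of 4.

4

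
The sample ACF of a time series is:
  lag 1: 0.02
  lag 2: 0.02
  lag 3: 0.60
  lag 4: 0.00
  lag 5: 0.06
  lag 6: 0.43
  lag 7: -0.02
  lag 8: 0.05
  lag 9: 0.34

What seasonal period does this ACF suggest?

3

The largest autocorrelation is r_3 = 0.60, with weaker echoes at lags 6 (0.43) and 9 (0.34); the remaining lags stay at or below 0.06.
The dominant spike at lag 3 indicates a seasonal period of 3.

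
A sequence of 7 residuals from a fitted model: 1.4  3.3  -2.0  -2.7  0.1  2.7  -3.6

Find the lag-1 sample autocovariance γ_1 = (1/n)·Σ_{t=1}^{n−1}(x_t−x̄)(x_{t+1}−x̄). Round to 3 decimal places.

Mean x̄ = (1.4 + 3.3 − 2.0 − 2.7 + 0.1 + 2.7 − 3.6)/7 = -0.1143
Σ_{t=1}^{6}(x_t−x̄)(x_{t+1}−x̄) = -6.1531
γ_1 = -6.1531 / 7 = -0.879

-0.879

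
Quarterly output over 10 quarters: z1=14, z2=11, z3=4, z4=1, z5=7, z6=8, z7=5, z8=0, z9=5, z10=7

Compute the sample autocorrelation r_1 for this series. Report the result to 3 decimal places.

Mean z̄ = (14 + 11 + 4 + 1 + 7 + 8 + 5 + 0 + 5 + 7)/10 = 6.2000
Numerator Σ_{t=1}^{9}(z_t−z̄)(z_{t+1}−z̄) = 47.3600
Denominator Σ(z_t−z̄)² = 161.6000
r_1 = 47.3600 / 161.6000 = 0.293

0.293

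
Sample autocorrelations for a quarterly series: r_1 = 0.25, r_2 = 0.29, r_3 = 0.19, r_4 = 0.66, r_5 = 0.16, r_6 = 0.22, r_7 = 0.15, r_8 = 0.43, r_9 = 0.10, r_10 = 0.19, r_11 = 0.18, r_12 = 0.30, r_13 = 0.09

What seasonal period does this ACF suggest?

The largest autocorrelation is r_4 = 0.66, with weaker echoes at lags 8 (0.43) and 12 (0.30); the remaining lags stay at or below 0.29.
The dominant spike at lag 4 indicates a seasonal period of 4.

4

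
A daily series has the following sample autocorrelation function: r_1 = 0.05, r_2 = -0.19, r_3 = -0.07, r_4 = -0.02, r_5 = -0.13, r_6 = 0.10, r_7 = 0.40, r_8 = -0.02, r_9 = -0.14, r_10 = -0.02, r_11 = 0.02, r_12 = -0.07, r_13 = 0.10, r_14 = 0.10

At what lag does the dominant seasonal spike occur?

The largest autocorrelation is r_7 = 0.40; the remaining lags stay at or below 0.10.
The dominant spike at lag 7 indicates a seasonal period of 7.

7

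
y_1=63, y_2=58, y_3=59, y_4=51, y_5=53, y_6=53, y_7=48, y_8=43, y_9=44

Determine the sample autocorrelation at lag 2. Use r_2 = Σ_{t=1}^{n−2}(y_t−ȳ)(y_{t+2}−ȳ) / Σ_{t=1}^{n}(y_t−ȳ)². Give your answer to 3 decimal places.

Mean ȳ = (63 + 58 + 59 + 51 + 53 + 53 + 48 + 43 + 44)/9 = 52.4444
Σ(y_t−ȳ)(y_{t+2}−ȳ) = (69.1975) + (-8.0247) + (3.6420) + (-0.8025) + (-2.4691) + (-5.2469) + (37.5309) = 93.8272
Denominator Σ(y_t−ȳ)² = 368.2222
r_2 = 93.8272 / 368.2222 = 0.255

0.255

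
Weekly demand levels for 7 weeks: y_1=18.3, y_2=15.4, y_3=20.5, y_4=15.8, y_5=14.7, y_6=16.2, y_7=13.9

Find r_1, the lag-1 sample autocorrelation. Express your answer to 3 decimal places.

-0.213

Mean ȳ = (18.3 + 15.4 + 20.5 + 15.8 + 14.7 + 16.2 + 13.9)/7 = 16.4000
Deviations from mean: 1.9000, -1.0000, 4.1000, -0.6000, -1.7000, -0.2000, -2.5000
Σ(y_t−ȳ)(y_{t+1}−ȳ) = (-1.9000) + (-4.1000) + (-2.4600) + (1.0200) + (0.3400) + (0.5000) = -6.6000
Denominator Σ(y_t−ȳ)² = 30.9600
r_1 = -6.6000 / 30.9600 = -0.213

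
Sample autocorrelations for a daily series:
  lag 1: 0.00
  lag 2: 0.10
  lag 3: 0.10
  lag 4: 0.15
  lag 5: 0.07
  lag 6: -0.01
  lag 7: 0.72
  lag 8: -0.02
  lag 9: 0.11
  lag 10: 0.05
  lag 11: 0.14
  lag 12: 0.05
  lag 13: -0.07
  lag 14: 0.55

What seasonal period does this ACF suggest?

The largest autocorrelation is r_7 = 0.72, with a weaker echo at lag 14 (0.55); the remaining lags stay at or below 0.15.
The dominant spike at lag 7 indicates a seasonal period of 7.

7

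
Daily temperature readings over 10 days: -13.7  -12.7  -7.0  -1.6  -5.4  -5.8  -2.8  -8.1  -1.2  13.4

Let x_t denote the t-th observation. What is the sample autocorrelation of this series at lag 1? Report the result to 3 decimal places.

Mean x̄ = (-13.7 − 12.7 − 7.0 − 1.6 − 5.4 − 5.8 − 2.8 − 8.1 − 1.2 + 13.4)/10 = -4.4900
Numerator Σ_{t=1}^{9}(x_t−x̄)(x_{t+1}−x̄) = 126.1959
Denominator Σ(x_t−x̄)² = 516.1890
r_1 = 126.1959 / 516.1890 = 0.244

0.244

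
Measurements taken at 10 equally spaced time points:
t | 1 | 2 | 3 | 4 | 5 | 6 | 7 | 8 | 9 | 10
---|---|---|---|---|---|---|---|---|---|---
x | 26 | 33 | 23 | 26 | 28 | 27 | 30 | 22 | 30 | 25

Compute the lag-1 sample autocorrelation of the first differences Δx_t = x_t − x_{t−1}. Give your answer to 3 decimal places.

First differences Δx: 7, -10, 3, 2, -1, 3, -8, 8, -5
Mean of differences = -0.1111
Numerator Σ(Δx_t−Δx̄)(Δx_{t+1}−Δx̄) = -227.3457
Denominator Σ(Δx_t−Δx̄)² = 324.8889
r_1(Δx) = -227.3457 / 324.8889 = -0.700

-0.700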